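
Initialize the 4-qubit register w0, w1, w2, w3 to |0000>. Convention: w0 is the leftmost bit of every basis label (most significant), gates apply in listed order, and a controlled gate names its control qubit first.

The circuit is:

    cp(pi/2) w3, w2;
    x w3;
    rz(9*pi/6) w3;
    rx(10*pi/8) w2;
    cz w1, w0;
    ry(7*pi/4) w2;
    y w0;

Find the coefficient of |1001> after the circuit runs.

|1001> carries amplitude sqrt(2)*(-1 - I)*exp(I*pi/4)/4 in the final state.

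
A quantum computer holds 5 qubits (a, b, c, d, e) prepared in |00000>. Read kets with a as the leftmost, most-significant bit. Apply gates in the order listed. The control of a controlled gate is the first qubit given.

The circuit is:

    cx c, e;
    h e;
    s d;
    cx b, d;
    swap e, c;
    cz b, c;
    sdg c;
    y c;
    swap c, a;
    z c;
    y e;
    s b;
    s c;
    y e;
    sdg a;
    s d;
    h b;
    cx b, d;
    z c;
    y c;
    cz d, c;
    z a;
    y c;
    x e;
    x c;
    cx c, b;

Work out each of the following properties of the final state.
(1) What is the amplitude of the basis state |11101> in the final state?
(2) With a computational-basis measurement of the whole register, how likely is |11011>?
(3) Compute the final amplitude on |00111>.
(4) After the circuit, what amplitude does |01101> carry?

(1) The final state's coefficient on |11101> equals -1/2.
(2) A full measurement returns |11011> with probability 0.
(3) The amplitude on |00111> is 1/2.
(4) The amplitude on |01101> is -1/2.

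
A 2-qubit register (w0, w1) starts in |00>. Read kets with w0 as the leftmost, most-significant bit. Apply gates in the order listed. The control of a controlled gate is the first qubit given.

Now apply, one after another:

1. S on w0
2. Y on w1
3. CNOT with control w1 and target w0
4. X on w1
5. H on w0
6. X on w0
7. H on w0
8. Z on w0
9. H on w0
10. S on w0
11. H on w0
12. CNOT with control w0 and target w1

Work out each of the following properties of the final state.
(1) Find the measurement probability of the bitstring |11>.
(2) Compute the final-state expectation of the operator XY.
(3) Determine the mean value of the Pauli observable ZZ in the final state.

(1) A full measurement returns |11> with probability 1/2. Key observation: the block from step 5 through step 8 cancels to the identity and can be dropped.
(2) The expectation value of XY is 1.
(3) The observable ZZ averages to 1.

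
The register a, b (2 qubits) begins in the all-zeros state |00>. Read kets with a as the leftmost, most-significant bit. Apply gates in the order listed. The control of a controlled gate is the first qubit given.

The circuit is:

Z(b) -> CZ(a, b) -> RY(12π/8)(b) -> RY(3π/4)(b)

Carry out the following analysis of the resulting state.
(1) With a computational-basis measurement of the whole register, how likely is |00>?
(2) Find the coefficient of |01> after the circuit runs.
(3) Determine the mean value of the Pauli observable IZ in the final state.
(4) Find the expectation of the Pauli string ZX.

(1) A full measurement returns |00> with probability sqrt(2)/4 + 1/2.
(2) |01> carries amplitude sqrt(2)*(-sqrt(sqrt(2) + 2) + sqrt(2 - sqrt(2)))/4 in the final state.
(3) In the final state, IZ has expectation sqrt(2)/2.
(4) The expectation value of ZX is sqrt(2)/2.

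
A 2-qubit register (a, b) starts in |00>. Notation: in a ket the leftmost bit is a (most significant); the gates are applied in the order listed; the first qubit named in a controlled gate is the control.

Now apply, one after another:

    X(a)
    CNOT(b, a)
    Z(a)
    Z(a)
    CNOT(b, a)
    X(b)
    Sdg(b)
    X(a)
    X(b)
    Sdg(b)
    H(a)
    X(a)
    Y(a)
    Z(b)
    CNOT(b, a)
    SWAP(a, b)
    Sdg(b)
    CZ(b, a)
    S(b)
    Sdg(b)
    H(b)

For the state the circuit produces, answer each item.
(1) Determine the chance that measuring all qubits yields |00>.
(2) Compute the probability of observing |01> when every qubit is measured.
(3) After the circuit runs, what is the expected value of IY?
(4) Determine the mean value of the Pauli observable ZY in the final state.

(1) Outcome |00> occurs with probability 1/2. Key observation: gates 2-5 undo each other exactly, leaving only the rest of the circuit to track.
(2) A full measurement returns |01> with probability 1/2.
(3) In the final state, IY has expectation -1.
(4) The expectation value of ZY is -1.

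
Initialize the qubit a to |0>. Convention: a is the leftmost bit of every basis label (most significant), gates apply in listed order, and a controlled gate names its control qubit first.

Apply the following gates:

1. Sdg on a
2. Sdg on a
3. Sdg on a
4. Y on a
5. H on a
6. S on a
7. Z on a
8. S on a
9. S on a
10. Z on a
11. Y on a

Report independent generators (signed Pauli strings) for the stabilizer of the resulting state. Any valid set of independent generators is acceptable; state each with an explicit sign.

The final state is stabilized by the group generated by +Y; other independent generating sets are equally valid.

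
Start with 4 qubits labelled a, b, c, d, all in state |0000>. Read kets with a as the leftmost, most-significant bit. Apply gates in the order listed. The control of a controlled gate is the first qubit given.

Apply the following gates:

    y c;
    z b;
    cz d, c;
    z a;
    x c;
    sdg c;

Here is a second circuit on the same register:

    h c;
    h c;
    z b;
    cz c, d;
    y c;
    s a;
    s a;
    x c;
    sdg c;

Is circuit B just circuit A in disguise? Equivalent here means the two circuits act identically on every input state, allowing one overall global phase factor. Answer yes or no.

No: there is an input state on which the two circuits produce genuinely different outputs (not merely differing by a phase).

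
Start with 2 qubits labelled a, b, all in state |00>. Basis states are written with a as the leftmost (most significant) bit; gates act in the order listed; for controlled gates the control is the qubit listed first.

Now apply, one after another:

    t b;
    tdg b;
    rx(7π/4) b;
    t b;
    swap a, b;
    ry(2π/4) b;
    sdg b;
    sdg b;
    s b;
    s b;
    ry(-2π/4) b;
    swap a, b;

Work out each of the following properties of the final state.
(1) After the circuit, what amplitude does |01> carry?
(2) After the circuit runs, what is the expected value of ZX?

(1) The final state's coefficient on |01> equals -sqrt(2 - sqrt(2))*exp(3*I*pi/4)/2. Key observation: gates 5-12 undo each other exactly, leaving only the rest of the circuit to track.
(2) The expectation value of ZX is -1/2.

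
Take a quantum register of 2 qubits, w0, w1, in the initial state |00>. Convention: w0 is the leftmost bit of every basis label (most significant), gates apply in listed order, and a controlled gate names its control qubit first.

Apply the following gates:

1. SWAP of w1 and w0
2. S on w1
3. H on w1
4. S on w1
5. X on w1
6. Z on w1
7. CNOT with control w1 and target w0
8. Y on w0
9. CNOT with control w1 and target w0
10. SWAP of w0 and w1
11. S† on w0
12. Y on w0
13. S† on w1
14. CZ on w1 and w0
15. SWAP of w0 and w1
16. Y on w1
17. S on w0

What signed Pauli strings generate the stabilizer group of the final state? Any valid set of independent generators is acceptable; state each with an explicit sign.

The final state is stabilized by the group generated by +IX, -ZI; other independent generating sets are equally valid.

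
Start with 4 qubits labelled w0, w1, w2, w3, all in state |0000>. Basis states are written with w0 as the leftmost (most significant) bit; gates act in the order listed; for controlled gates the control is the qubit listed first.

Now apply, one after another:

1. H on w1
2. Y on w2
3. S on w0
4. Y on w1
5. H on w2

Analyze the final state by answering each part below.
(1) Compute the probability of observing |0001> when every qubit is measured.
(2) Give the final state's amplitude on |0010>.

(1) Outcome |0001> occurs with probability 0.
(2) |0010> carries amplitude -1/2 in the final state.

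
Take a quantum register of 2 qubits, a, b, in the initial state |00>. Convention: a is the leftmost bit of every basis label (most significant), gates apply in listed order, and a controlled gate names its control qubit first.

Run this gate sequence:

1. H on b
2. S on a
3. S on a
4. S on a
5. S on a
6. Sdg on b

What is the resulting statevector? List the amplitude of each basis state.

After the circuit, the state carries amplitude sqrt(2)/2 on |00>, -sqrt(2)*I/2 on |01>, 0 on |10>, 0 on |11>. Key observation: the block from step 2 through step 5 cancels to the identity and can be dropped.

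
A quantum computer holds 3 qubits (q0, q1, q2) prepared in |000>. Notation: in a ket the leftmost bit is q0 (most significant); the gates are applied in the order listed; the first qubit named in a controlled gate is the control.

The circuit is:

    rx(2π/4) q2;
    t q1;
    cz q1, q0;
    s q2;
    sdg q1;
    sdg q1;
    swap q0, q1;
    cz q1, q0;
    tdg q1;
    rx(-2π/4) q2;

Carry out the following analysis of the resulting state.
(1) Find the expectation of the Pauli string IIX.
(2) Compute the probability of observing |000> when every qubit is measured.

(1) The expectation value of IIX is 1.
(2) The probability of measuring |000> is 1/2.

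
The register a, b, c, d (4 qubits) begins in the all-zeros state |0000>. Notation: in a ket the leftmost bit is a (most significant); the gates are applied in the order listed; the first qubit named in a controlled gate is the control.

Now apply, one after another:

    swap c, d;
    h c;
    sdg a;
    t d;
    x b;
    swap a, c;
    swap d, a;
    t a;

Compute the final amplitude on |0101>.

The amplitude on |0101> is sqrt(2)/2.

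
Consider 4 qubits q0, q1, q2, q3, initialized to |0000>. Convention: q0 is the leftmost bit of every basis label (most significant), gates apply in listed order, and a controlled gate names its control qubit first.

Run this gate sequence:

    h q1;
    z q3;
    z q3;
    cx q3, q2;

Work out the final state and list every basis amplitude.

After the circuit, the state carries amplitude sqrt(2)/2 on |0000>, sqrt(2)/2 on |0100>, and 0 on every other basis state.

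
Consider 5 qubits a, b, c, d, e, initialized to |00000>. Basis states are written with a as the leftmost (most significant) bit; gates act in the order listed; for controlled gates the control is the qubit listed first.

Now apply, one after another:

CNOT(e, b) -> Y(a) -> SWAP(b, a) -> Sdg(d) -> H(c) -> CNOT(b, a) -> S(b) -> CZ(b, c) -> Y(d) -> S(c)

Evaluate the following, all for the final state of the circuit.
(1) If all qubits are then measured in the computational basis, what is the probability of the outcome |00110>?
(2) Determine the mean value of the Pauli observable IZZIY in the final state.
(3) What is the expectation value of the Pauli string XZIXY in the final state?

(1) A full measurement returns |00110> with probability 0.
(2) The expectation value of IZZIY is 0.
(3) The expectation value of XZIXY is 0.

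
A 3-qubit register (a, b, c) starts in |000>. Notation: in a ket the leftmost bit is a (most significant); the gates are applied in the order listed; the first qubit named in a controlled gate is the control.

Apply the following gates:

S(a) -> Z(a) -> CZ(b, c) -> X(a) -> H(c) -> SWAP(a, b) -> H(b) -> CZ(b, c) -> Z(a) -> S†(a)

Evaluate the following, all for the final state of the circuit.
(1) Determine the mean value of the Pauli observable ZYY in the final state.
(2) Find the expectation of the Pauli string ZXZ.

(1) The observable ZYY averages to -1.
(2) In the final state, ZXZ has expectation -1.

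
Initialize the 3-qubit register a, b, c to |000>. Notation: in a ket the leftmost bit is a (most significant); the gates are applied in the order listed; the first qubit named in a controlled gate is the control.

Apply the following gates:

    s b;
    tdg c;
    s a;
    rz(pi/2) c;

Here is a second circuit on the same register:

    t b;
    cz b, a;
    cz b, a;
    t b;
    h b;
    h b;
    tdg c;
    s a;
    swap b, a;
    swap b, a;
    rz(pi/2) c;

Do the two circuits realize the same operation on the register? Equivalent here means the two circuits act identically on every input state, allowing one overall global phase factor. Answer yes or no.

Yes: on every input state the two circuits agree up to one overall phase factor.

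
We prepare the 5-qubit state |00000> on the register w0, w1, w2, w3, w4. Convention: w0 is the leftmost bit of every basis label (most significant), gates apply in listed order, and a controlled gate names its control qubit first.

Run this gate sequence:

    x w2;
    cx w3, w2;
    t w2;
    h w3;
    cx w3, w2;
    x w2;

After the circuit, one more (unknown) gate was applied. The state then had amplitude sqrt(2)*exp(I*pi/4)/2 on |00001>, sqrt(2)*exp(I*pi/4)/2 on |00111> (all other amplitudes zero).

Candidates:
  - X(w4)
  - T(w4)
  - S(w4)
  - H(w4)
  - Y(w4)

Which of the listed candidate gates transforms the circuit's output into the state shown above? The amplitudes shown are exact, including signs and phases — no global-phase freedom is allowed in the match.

The applied gate was X(w4).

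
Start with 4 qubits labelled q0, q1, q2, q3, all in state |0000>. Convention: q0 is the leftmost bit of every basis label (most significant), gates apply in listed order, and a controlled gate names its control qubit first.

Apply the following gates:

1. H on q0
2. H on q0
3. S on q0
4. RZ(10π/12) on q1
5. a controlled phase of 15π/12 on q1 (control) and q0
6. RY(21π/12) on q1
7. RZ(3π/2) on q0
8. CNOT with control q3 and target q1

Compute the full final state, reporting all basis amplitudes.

The resulting statevector has amplitude -sqrt(sqrt(2) + 2)*exp(5*I*pi/6)/2 on |0000>, sqrt(2 - sqrt(2))*exp(5*I*pi/6)/2 on |0100>, and 0 on every other basis state. Key observation: the block from step 1 through step 2 cancels to the identity and can be dropped.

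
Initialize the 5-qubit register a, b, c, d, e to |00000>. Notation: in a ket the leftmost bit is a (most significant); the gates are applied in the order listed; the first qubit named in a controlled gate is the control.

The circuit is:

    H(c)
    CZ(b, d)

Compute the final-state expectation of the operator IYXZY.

The expectation value of IYXZY is 0.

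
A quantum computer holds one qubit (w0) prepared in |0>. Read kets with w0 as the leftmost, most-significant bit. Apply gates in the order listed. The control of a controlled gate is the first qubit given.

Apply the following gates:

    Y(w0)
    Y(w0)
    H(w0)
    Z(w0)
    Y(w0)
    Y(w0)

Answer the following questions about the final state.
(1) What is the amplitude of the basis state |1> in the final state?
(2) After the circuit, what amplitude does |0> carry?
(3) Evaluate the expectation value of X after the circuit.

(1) |1> carries amplitude -sqrt(2)/2 in the final state.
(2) |0> carries amplitude sqrt(2)/2 in the final state.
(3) The observable X averages to -1.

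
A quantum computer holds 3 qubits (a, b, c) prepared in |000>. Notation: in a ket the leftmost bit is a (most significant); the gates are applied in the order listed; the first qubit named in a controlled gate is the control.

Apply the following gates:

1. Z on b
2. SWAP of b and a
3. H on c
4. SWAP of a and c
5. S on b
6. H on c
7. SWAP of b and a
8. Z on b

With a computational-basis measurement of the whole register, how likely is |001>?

A full measurement returns |001> with probability 1/4.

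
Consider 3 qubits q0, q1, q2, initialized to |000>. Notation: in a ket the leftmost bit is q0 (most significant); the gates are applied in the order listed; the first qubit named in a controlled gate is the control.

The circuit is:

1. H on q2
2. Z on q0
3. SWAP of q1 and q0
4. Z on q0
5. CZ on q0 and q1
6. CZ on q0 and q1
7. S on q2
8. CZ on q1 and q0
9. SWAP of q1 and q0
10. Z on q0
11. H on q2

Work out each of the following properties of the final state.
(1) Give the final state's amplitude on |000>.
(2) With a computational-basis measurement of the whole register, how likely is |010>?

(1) |000> carries amplitude 1/2 + I/2 in the final state.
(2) Outcome |010> occurs with probability 0.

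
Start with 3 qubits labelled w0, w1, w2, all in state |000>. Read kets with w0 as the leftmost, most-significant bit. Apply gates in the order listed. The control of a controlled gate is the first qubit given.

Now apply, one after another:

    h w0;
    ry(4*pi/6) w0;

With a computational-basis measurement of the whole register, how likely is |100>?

Outcome |100> occurs with probability sqrt(3)/4 + 1/2.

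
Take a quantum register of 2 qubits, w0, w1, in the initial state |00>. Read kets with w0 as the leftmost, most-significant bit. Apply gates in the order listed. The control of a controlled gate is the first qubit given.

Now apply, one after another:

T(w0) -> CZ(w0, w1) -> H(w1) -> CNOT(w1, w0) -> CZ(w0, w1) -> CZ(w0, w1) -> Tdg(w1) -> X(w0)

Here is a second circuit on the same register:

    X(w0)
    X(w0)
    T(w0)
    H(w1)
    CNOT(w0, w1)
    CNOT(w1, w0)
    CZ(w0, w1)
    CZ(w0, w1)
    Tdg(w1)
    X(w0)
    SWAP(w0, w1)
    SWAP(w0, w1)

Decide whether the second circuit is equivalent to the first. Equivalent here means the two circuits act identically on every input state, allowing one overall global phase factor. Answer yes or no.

Yes: on every input state the two circuits agree up to one overall phase factor.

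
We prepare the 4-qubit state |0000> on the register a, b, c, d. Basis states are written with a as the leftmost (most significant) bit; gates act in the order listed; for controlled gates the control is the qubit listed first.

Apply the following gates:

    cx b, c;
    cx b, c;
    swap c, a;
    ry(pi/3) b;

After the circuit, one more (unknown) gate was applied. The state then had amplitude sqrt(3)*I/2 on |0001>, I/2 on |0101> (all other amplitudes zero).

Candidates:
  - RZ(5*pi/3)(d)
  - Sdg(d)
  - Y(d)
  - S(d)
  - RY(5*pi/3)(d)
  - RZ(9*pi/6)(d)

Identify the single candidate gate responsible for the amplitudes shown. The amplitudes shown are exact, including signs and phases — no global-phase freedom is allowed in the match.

It was Y(d) that produced the state shown. Key observation: gates 1-2 undo each other exactly, leaving only the rest of the circuit to track.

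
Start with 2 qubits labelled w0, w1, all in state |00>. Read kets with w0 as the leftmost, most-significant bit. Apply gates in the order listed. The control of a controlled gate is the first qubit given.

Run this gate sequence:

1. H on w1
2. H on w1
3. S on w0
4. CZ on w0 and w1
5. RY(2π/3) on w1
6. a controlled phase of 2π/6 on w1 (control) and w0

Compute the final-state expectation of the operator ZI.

The observable ZI averages to 1. Key observation: steps 1-2 multiply out to the identity, so the circuit reduces to the remaining gates.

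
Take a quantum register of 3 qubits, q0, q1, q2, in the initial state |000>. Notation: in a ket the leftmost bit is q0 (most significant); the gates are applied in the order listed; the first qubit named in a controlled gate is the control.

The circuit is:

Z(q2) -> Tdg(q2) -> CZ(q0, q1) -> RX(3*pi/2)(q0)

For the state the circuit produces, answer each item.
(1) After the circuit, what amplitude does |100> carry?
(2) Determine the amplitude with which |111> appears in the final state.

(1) The final state's coefficient on |100> equals -sqrt(2)*I/2.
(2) The final state's coefficient on |111> equals 0.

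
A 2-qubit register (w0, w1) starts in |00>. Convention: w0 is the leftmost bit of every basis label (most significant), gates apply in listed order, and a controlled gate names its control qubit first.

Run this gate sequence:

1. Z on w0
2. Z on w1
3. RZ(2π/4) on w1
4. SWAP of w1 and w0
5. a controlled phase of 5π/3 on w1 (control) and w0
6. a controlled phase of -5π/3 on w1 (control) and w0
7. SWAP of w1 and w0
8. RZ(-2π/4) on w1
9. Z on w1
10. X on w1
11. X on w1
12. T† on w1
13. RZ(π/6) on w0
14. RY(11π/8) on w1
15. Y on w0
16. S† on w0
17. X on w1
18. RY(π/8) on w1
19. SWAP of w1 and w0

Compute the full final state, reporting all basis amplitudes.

After the circuit, the state carries amplitude 0 on |00>, exp(-I*pi/12)*sin(5*pi/16)*cos(pi/16) + exp(-I*pi/12)*sin(pi/16)*cos(5*pi/16) on |01>, 0 on |10>, exp(-I*pi/12)*sin(pi/16)*sin(5*pi/16) - exp(-I*pi/12)*cos(pi/16)*cos(5*pi/16) on |11>.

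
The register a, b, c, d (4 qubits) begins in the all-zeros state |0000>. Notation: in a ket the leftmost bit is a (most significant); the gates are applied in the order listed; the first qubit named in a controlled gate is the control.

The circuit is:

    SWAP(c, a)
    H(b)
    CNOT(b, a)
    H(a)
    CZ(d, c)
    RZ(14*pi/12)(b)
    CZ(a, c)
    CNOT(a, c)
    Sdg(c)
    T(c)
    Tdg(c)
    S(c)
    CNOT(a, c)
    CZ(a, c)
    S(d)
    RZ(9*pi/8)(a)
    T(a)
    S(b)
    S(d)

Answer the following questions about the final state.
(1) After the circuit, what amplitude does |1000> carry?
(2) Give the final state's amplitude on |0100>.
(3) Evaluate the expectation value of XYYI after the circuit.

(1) |1000> carries amplitude exp(11*I*pi/48)/2 in the final state. Key observation: gates 7-14 undo each other exactly, leaving only the rest of the circuit to track.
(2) The amplitude on |0100> is exp(25*I*pi/48)/2.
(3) In the final state, XYYI has expectation 0.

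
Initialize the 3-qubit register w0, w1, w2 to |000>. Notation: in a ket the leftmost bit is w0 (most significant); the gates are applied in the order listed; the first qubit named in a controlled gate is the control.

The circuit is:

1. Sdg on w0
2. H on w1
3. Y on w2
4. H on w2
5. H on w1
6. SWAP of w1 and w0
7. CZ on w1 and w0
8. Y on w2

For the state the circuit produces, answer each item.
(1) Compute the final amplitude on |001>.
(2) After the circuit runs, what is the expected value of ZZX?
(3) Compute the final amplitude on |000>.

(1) The final state's coefficient on |001> equals -sqrt(2)/2.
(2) The expectation value of ZZX is 1.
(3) The final state's coefficient on |000> equals -sqrt(2)/2.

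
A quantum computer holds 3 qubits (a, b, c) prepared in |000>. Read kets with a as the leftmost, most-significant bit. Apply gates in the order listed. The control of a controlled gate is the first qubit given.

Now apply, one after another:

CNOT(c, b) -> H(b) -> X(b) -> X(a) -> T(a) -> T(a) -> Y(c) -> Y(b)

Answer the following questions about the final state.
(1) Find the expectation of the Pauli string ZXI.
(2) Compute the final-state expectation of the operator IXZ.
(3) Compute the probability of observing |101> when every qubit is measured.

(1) The expectation value of ZXI is 1.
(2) In the final state, IXZ has expectation 1.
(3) Outcome |101> occurs with probability 1/2.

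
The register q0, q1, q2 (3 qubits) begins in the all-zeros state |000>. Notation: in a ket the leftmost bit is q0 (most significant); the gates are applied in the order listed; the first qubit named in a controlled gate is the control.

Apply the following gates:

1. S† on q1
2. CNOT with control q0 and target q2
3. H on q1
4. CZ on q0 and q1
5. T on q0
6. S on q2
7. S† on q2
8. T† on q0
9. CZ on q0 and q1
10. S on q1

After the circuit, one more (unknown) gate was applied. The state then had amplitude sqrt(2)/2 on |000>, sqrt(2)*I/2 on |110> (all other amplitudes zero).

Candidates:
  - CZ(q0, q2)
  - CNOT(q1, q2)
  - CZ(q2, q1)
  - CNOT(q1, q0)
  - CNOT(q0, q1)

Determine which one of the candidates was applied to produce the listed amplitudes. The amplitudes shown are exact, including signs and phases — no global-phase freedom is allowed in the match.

It was CNOT(q1, q0) that produced the state shown.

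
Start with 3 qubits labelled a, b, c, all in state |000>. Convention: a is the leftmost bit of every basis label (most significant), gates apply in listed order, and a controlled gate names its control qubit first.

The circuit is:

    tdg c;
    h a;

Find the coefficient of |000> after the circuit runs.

|000> carries amplitude sqrt(2)/2 in the final state.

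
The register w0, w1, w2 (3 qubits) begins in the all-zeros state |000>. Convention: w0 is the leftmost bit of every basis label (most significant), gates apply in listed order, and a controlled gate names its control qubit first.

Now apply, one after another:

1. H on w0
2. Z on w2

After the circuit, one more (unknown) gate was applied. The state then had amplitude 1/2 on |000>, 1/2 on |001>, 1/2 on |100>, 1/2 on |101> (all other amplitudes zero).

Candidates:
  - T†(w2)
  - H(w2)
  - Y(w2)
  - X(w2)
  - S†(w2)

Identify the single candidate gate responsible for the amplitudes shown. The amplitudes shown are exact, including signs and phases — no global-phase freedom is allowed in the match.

The unique candidate consistent with the amplitudes is H(w2).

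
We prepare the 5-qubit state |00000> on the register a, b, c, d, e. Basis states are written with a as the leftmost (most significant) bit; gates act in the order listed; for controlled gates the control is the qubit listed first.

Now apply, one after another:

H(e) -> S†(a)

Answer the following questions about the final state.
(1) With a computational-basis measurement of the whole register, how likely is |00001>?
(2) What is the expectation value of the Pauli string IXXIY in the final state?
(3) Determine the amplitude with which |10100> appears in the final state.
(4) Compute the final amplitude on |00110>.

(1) The probability of measuring |00001> is 1/2.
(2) The observable IXXIY averages to 0.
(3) |10100> carries amplitude 0 in the final state.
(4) The amplitude on |00110> is 0.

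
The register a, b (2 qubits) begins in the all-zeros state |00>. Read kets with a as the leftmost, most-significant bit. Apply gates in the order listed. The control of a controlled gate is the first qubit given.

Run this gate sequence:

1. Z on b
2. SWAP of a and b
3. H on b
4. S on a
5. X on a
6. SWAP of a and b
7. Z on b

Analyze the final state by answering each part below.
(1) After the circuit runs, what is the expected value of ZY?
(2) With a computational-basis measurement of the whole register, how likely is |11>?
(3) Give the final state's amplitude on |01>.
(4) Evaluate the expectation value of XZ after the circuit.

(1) The observable ZY averages to 0.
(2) A full measurement returns |11> with probability 1/2.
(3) The amplitude on |01> is -sqrt(2)/2.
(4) The observable XZ averages to -1.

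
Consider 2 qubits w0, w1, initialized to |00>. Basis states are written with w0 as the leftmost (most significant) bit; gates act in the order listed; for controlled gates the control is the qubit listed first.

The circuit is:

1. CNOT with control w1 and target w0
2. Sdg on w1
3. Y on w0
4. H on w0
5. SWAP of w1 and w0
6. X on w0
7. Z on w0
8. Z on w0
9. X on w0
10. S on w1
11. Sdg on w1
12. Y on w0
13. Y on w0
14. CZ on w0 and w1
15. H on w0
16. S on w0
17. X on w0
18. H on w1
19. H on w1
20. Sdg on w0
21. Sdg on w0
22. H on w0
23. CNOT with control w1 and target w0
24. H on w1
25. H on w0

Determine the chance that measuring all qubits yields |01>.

A full measurement returns |01> with probability 1/2.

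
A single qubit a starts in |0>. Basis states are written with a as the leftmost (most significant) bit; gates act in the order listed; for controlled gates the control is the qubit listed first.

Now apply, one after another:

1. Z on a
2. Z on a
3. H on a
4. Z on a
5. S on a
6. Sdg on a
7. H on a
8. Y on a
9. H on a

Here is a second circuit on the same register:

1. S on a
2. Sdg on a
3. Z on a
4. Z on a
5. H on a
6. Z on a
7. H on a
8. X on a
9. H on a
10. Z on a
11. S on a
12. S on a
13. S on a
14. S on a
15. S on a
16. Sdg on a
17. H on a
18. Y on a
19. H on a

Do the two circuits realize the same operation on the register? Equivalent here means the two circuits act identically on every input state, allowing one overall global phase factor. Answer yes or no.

Yes — the two circuits implement the same unitary up to a global phase.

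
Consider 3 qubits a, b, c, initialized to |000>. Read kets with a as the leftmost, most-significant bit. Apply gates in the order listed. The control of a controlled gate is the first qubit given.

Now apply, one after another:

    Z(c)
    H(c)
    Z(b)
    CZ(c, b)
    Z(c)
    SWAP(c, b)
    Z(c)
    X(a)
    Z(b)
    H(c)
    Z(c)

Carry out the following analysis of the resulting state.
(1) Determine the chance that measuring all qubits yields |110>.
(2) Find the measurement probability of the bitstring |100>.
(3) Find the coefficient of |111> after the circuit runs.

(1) A full measurement returns |110> with probability 1/4.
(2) A full measurement returns |100> with probability 1/4.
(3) The final state's coefficient on |111> equals -1/2.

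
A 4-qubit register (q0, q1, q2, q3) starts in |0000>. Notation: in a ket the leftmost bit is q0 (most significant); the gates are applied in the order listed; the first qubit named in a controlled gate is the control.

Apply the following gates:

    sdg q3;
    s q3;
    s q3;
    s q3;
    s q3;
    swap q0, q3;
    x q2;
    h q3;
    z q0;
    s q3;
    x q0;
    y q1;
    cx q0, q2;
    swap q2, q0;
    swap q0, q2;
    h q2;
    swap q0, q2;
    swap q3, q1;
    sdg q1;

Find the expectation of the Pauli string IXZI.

The expectation value of IXZI is -1. Key observation: gates 2-5 undo each other exactly, leaving only the rest of the circuit to track.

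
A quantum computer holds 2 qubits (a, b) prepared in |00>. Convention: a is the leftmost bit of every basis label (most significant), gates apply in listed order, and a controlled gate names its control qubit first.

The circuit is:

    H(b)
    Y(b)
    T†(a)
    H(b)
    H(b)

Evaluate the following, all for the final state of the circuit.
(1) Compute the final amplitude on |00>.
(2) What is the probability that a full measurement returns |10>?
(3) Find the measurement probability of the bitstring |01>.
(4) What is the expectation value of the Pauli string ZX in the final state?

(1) The final state's coefficient on |00> equals -sqrt(2)*I/2.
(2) The probability of measuring |10> is 0.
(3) The probability of measuring |01> is 1/2.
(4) The observable ZX averages to -1.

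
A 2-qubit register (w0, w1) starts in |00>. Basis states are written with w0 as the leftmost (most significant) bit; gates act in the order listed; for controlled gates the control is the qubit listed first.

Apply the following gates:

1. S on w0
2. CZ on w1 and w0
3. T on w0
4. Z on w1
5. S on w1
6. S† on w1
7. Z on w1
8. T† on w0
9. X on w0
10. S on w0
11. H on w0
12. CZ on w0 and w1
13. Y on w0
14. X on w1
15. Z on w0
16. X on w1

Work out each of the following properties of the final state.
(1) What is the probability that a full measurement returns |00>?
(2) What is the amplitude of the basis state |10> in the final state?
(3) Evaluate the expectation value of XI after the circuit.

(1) The probability of measuring |00> is 1/2. Key observation: steps 3-8 multiply out to the identity, so the circuit reduces to the remaining gates.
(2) The amplitude on |10> is sqrt(2)/2.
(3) The observable XI averages to -1.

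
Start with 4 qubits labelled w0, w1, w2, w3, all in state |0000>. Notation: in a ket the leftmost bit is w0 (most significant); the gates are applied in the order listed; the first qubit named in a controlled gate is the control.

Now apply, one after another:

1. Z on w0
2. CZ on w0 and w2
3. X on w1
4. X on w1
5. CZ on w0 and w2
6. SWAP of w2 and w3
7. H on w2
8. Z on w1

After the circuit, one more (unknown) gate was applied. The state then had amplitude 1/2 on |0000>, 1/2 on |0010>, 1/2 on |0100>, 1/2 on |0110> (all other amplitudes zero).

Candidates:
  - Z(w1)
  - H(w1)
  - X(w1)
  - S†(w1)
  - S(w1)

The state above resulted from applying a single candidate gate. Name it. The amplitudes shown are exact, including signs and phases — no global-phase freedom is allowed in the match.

It was H(w1) that produced the state shown. Key observation: gates 2-5 undo each other exactly, leaving only the rest of the circuit to track.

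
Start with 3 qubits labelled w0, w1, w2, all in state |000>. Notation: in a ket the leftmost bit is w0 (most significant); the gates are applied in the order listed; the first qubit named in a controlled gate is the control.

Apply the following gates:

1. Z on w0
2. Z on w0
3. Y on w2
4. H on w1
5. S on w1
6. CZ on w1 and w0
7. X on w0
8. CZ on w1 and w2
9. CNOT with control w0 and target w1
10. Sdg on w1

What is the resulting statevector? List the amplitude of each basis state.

After the circuit, the state carries amplitude sqrt(2)/2 on |101>, sqrt(2)/2 on |111>, and 0 on every other basis state.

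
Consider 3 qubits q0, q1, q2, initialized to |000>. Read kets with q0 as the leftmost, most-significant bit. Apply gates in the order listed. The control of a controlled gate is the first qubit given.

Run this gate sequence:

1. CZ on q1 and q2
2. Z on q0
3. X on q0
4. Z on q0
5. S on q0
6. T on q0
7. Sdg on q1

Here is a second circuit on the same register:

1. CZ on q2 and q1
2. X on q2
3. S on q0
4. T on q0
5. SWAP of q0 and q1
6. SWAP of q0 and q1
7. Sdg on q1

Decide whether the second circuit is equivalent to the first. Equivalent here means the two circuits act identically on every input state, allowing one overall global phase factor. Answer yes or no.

No: there is an input state on which the two circuits produce genuinely different outputs (not merely differing by a phase).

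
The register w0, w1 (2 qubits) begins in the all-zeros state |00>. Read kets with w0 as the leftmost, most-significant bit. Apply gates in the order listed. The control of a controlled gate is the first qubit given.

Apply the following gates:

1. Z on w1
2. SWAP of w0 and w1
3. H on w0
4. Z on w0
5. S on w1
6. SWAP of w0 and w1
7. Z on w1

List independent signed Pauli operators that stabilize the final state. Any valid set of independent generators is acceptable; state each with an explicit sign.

One valid set of independent stabilizer generators is +IX, +ZI (any independent generating set of the same group is equally correct).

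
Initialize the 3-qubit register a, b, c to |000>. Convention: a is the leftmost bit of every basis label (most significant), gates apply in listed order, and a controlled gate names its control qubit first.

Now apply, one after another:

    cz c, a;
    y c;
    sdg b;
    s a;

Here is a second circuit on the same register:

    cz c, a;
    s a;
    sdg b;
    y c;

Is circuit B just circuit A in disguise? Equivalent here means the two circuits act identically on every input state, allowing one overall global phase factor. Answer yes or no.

Yes, they are equivalent — the unitaries differ by at most a global phase.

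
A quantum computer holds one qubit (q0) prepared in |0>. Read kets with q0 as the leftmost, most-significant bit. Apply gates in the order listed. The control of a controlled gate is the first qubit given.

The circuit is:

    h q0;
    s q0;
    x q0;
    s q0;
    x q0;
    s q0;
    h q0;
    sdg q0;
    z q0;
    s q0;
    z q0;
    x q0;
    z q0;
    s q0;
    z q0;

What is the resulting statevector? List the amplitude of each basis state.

The resulting statevector has amplitude 1/2 + I/2 on |0>, -1/2 - I/2 on |1>.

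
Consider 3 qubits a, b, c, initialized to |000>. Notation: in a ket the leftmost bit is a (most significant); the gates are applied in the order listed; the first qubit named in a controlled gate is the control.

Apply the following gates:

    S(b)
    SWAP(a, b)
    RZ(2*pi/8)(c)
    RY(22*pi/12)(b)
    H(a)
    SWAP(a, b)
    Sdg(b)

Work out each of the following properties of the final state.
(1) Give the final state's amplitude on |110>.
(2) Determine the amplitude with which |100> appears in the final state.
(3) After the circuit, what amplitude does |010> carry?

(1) The amplitude on |110> is (1 - sqrt(3))*exp(3*I*pi/8)/4.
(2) |100> carries amplitude (1 - sqrt(3))*exp(7*I*pi/8)/4 in the final state.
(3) The amplitude on |010> is (1 + sqrt(3))*exp(3*I*pi/8)/4.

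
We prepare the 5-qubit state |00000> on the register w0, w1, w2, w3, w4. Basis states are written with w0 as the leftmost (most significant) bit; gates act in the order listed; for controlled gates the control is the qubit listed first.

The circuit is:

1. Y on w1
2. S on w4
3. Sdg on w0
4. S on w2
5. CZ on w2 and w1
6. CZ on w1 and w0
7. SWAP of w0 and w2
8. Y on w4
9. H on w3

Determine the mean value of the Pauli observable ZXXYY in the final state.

In the final state, ZXXYY has expectation 0.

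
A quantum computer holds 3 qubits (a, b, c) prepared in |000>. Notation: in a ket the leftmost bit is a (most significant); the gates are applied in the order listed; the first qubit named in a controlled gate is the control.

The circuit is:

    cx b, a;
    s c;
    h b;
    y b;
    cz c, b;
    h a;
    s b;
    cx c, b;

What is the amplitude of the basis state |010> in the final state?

|010> carries amplitude -1/2 in the final state.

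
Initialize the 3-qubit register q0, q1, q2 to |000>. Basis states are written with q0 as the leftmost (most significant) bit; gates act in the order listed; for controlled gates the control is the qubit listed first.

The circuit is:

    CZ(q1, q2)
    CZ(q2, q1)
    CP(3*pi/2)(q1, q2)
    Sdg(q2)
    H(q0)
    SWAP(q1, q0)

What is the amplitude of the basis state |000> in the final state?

The final state's coefficient on |000> equals sqrt(2)/2.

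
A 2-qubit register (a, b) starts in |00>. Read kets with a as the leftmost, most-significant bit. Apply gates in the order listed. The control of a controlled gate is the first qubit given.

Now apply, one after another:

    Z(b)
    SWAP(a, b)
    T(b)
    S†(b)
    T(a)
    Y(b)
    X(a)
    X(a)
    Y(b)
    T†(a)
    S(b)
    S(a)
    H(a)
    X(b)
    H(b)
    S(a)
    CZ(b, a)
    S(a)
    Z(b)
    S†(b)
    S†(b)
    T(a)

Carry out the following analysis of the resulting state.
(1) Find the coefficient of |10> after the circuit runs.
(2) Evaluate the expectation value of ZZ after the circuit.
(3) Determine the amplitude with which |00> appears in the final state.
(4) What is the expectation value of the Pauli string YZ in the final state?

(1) The amplitude on |10> is -exp(I*pi/4)/2. Key observation: gates 4-11 undo each other exactly, leaving only the rest of the circuit to track.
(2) In the final state, ZZ has expectation 0.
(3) The amplitude on |00> is 1/2.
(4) The observable YZ averages to -sqrt(2)/2.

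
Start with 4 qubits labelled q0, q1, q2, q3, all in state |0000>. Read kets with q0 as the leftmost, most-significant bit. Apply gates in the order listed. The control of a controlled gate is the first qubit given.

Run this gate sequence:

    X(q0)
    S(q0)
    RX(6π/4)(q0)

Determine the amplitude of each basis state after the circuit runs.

The resulting statevector has amplitude sqrt(2)/2 on |0000>, -sqrt(2)*I/2 on |1000>, and 0 on every other basis state.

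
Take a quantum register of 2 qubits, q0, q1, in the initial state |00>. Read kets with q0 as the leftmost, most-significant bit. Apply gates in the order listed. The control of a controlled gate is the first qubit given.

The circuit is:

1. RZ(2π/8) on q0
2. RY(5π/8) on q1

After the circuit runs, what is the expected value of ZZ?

In the final state, ZZ has expectation -sqrt(2 - sqrt(2))/2.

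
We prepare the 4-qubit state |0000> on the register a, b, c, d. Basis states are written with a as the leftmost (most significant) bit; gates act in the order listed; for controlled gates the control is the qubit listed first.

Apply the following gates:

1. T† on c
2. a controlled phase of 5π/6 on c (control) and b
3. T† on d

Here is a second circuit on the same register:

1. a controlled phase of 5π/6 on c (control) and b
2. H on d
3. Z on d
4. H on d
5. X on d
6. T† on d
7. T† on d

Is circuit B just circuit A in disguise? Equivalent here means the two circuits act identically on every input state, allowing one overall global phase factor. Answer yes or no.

No: there is an input state on which the two circuits produce genuinely different outputs (not merely differing by a phase).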